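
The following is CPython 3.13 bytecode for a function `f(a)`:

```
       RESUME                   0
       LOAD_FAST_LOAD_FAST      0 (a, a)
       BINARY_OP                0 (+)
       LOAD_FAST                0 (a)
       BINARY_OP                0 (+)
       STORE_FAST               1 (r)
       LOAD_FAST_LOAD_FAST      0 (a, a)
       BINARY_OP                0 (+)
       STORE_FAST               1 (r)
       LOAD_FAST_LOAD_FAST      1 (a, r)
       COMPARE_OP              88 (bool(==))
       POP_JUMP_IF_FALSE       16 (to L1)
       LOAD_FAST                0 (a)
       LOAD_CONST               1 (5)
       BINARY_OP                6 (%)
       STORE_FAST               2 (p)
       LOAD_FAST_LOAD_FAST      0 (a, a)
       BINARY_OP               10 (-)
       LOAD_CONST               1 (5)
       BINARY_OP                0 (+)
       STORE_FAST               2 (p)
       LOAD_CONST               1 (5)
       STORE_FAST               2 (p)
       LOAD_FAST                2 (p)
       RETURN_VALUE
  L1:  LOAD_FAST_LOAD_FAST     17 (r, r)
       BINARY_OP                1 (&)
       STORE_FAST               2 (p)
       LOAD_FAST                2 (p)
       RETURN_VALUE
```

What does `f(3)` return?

LOAD_FAST_LOAD_FAST a,a → push 3,3. Stack: [3, 3]
BINARY_OP + → 3 + 3 = 6. Stack: [6]
LOAD_FAST a → push 3. Stack: [6, 3]
BINARY_OP + → 6 + 3 = 9. Stack: [9]
STORE_FAST r → r=9. Stack: []
LOAD_FAST_LOAD_FAST a,a → push 3,3. Stack: [3, 3]
BINARY_OP + → 3 + 3 = 6. Stack: [6]
STORE_FAST r → r=6. Stack: []
LOAD_FAST_LOAD_FAST a,r → push 3,6. Stack: [3, 6]
COMPARE_OP bool(==) → 3 vs 6 = False. Stack: [False]
POP_JUMP_IF_FALSE → pop False; jump. Stack: []
LOAD_FAST_LOAD_FAST r,r → push 6,6. Stack: [6, 6]
BINARY_OP & → 6 & 6 = 6. Stack: [6]
STORE_FAST p → p=6. Stack: []
LOAD_FAST p → push 6. Stack: [6]
RETURN_VALUE → return 6.

6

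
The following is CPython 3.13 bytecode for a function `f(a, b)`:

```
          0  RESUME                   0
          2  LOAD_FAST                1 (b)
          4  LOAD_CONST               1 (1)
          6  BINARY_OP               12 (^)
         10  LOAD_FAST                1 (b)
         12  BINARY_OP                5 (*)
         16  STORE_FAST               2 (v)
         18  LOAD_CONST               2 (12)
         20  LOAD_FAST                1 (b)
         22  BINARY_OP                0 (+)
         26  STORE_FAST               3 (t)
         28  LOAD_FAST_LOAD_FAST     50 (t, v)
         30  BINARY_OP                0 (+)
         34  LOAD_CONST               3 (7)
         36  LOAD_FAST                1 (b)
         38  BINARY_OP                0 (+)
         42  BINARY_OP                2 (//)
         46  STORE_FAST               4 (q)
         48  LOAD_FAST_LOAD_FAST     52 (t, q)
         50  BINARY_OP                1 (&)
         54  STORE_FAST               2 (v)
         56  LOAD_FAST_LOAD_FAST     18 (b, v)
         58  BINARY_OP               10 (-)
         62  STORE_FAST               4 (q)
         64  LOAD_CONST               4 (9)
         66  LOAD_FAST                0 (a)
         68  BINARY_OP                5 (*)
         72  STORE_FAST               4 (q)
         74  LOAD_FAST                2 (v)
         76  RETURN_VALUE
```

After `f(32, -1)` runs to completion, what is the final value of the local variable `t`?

11

LOAD_FAST b → push -1. Stack: [-1]
LOAD_CONST → push 1. Stack: [-1, 1]
BINARY_OP ^ → -1 ^ 1 = -2. Stack: [-2]
LOAD_FAST b → push -1. Stack: [-2, -1]
BINARY_OP * → -2 * -1 = 2. Stack: [2]
STORE_FAST v → v=2. Stack: []
LOAD_CONST → push 12. Stack: [12]
LOAD_FAST b → push -1. Stack: [12, -1]
BINARY_OP + → 12 + -1 = 11. Stack: [11]
STORE_FAST t → t=11. Stack: []
LOAD_FAST_LOAD_FAST t,v → push 11,2. Stack: [11, 2]
BINARY_OP + → 11 + 2 = 13. Stack: [13]
LOAD_CONST → push 7. Stack: [13, 7]
LOAD_FAST b → push -1. Stack: [13, 7, -1]
BINARY_OP + → 7 + -1 = 6. Stack: [13, 6]
BINARY_OP // → 13 // 6 = 2. Stack: [2]
STORE_FAST q → q=2. Stack: []
LOAD_FAST_LOAD_FAST t,q → push 11,2. Stack: [11, 2]
BINARY_OP & → 11 & 2 = 2. Stack: [2]
STORE_FAST v → v=2. Stack: []
LOAD_FAST_LOAD_FAST b,v → push -1,2. Stack: [-1, 2]
BINARY_OP - → -1 - 2 = -3. Stack: [-3]
STORE_FAST q → q=-3. Stack: []
LOAD_CONST → push 9. Stack: [9]
LOAD_FAST a → push 32. Stack: [9, 32]
BINARY_OP * → 9 * 32 = 288. Stack: [288]
STORE_FAST q → q=288. Stack: []
LOAD_FAST v → push 2. Stack: [2]
RETURN_VALUE → return 2.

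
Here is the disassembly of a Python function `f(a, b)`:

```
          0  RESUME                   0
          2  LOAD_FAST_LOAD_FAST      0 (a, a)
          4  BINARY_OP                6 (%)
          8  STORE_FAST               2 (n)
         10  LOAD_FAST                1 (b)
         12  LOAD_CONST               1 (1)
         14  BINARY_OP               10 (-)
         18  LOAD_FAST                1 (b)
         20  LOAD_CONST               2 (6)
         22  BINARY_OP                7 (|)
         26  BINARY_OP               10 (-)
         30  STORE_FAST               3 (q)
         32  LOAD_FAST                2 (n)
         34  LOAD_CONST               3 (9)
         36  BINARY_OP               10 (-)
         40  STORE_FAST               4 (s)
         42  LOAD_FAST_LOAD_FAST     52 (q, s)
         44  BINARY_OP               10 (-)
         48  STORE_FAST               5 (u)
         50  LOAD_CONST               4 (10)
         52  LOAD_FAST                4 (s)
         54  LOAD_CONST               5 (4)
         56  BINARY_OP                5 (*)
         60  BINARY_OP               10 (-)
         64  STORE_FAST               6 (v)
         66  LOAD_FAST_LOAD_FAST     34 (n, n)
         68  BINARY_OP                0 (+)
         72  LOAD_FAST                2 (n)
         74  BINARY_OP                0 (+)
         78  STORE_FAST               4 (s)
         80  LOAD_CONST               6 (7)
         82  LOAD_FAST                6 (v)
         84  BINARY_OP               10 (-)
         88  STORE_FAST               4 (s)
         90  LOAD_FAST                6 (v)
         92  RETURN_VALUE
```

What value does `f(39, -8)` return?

46

LOAD_FAST_LOAD_FAST a,a → push 39,39. Stack: [39, 39]
BINARY_OP % → 39 % 39 = 0. Stack: [0]
STORE_FAST n → n=0. Stack: []
LOAD_FAST b → push -8. Stack: [-8]
LOAD_CONST → push 1. Stack: [-8, 1]
BINARY_OP - → -8 - 1 = -9. Stack: [-9]
LOAD_FAST b → push -8. Stack: [-9, -8]
LOAD_CONST → push 6. Stack: [-9, -8, 6]
BINARY_OP | → -8 | 6 = -2. Stack: [-9, -2]
BINARY_OP - → -9 - -2 = -7. Stack: [-7]
STORE_FAST q → q=-7. Stack: []
LOAD_FAST n → push 0. Stack: [0]
LOAD_CONST → push 9. Stack: [0, 9]
BINARY_OP - → 0 - 9 = -9. Stack: [-9]
STORE_FAST s → s=-9. Stack: []
LOAD_FAST_LOAD_FAST q,s → push -7,-9. Stack: [-7, -9]
BINARY_OP - → -7 - -9 = 2. Stack: [2]
STORE_FAST u → u=2. Stack: []
LOAD_CONST → push 10. Stack: [10]
LOAD_FAST s → push -9. Stack: [10, -9]
LOAD_CONST → push 4. Stack: [10, -9, 4]
BINARY_OP * → -9 * 4 = -36. Stack: [10, -36]
BINARY_OP - → 10 - -36 = 46. Stack: [46]
STORE_FAST v → v=46. Stack: []
LOAD_FAST_LOAD_FAST n,n → push 0,0. Stack: [0, 0]
BINARY_OP + → 0 + 0 = 0. Stack: [0]
LOAD_FAST n → push 0. Stack: [0, 0]
BINARY_OP + → 0 + 0 = 0. Stack: [0]
STORE_FAST s → s=0. Stack: []
LOAD_CONST → push 7. Stack: [7]
LOAD_FAST v → push 46. Stack: [7, 46]
BINARY_OP - → 7 - 46 = -39. Stack: [-39]
STORE_FAST s → s=-39. Stack: []
LOAD_FAST v → push 46. Stack: [46]
RETURN_VALUE → return 46.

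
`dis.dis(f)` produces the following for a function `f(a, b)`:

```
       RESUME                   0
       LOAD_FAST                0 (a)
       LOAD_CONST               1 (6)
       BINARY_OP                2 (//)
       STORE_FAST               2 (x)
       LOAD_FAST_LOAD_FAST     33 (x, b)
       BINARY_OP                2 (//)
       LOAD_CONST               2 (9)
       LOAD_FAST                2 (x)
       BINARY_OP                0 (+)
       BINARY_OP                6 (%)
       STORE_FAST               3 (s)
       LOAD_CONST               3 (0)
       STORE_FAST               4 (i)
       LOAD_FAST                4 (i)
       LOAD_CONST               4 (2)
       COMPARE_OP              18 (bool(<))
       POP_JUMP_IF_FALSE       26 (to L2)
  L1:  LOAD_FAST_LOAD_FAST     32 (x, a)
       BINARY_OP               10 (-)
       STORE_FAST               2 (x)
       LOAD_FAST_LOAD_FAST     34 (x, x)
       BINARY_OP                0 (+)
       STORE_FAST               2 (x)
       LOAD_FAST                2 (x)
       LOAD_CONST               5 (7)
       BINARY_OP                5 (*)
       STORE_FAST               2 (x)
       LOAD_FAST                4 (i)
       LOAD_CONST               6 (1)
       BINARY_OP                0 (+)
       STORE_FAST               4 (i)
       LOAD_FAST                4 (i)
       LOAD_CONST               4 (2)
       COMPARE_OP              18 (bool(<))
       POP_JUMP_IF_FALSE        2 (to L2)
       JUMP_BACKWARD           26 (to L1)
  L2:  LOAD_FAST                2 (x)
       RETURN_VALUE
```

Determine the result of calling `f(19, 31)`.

LOAD_FAST a → push 19. Stack: [19]
LOAD_CONST → push 6. Stack: [19, 6]
BINARY_OP // → 19 // 6 = 3. Stack: [3]
STORE_FAST x → x=3. Stack: []
LOAD_FAST_LOAD_FAST x,b → push 3,31. Stack: [3, 31]
BINARY_OP // → 3 // 31 = 0. Stack: [0]
LOAD_CONST → push 9. Stack: [0, 9]
LOAD_FAST x → push 3. Stack: [0, 9, 3]
BINARY_OP + → 9 + 3 = 12. Stack: [0, 12]
BINARY_OP % → 0 % 12 = 0. Stack: [0]
STORE_FAST s → s=0. Stack: []
LOAD_CONST → push 0. Stack: [0]
STORE_FAST i → i=0. Stack: []
LOAD_FAST i → push 0. Stack: [0]
LOAD_CONST → push 2. Stack: [0, 2]
COMPARE_OP bool(<) → 0 vs 2 = True. Stack: [True]
POP_JUMP_IF_FALSE → pop True; no jump. Stack: []
LOAD_FAST_LOAD_FAST x,a → push 3,19. Stack: [3, 19]
BINARY_OP - → 3 - 19 = -16. Stack: [-16]
STORE_FAST x → x=-16. Stack: []
LOAD_FAST_LOAD_FAST x,x → push -16,-16. Stack: [-16, -16]
BINARY_OP + → -16 + -16 = -32. Stack: [-32]
STORE_FAST x → x=-32. Stack: []
LOAD_FAST x → push -32. Stack: [-32]
LOAD_CONST → push 7. Stack: [-32, 7]
BINARY_OP * → -32 * 7 = -224. Stack: [-224]
STORE_FAST x → x=-224. Stack: []
LOAD_FAST i → push 0. Stack: [0]
LOAD_CONST → push 1. Stack: [0, 1]
BINARY_OP + → 0 + 1 = 1. Stack: [1]
STORE_FAST i → i=1. Stack: []
LOAD_FAST i → push 1. Stack: [1]
LOAD_CONST → push 2. Stack: [1, 2]
COMPARE_OP bool(<) → 1 vs 2 = True. Stack: [True]
POP_JUMP_IF_FALSE → pop True; no jump. Stack: []
LOAD_FAST_LOAD_FAST x,a → push -224,19. Stack: [-224, 19]
BINARY_OP - → -224 - 19 = -243. Stack: [-243]
STORE_FAST x → x=-243. Stack: []
LOAD_FAST_LOAD_FAST x,x → push -243,-243. Stack: [-243, -243]
BINARY_OP + → -243 + -243 = -486. Stack: [-486]
STORE_FAST x → x=-486. Stack: []
LOAD_FAST x → push -486. Stack: [-486]
LOAD_CONST → push 7. Stack: [-486, 7]
BINARY_OP * → -486 * 7 = -3402. Stack: [-3402]
STORE_FAST x → x=-3402. Stack: []
LOAD_FAST i → push 1. Stack: [1]
LOAD_CONST → push 1. Stack: [1, 1]
BINARY_OP + → 1 + 1 = 2. Stack: [2]
STORE_FAST i → i=2. Stack: []
LOAD_FAST i → push 2. Stack: [2]
LOAD_CONST → push 2. Stack: [2, 2]
COMPARE_OP bool(<) → 2 vs 2 = False. Stack: [False]
POP_JUMP_IF_FALSE → pop False; jump. Stack: []
LOAD_FAST x → push -3402. Stack: [-3402]
RETURN_VALUE → return -3402.

-3402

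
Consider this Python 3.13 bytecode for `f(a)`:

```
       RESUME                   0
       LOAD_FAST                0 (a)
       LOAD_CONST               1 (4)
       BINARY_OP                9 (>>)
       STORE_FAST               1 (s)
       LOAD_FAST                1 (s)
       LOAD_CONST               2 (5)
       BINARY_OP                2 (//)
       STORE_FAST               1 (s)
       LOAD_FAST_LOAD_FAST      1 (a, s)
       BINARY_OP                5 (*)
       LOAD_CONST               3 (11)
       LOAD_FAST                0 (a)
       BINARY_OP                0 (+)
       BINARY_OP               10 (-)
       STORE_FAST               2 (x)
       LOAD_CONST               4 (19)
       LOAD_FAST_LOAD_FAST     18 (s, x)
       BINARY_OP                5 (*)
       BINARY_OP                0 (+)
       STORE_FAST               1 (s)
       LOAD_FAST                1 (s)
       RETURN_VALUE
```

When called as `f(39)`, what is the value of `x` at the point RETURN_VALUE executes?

-50

LOAD_FAST a → push 39. Stack: [39]
LOAD_CONST → push 4. Stack: [39, 4]
BINARY_OP >> → 39 >> 4 = 2. Stack: [2]
STORE_FAST s → s=2. Stack: []
LOAD_FAST s → push 2. Stack: [2]
LOAD_CONST → push 5. Stack: [2, 5]
BINARY_OP // → 2 // 5 = 0. Stack: [0]
STORE_FAST s → s=0. Stack: []
LOAD_FAST_LOAD_FAST a,s → push 39,0. Stack: [39, 0]
BINARY_OP * → 39 * 0 = 0. Stack: [0]
LOAD_CONST → push 11. Stack: [0, 11]
LOAD_FAST a → push 39. Stack: [0, 11, 39]
BINARY_OP + → 11 + 39 = 50. Stack: [0, 50]
BINARY_OP - → 0 - 50 = -50. Stack: [-50]
STORE_FAST x → x=-50. Stack: []
LOAD_CONST → push 19. Stack: [19]
LOAD_FAST_LOAD_FAST s,x → push 0,-50. Stack: [19, 0, -50]
BINARY_OP * → 0 * -50 = 0. Stack: [19, 0]
BINARY_OP + → 19 + 0 = 19. Stack: [19]
STORE_FAST s → s=19. Stack: []
LOAD_FAST s → push 19. Stack: [19]
RETURN_VALUE → return 19.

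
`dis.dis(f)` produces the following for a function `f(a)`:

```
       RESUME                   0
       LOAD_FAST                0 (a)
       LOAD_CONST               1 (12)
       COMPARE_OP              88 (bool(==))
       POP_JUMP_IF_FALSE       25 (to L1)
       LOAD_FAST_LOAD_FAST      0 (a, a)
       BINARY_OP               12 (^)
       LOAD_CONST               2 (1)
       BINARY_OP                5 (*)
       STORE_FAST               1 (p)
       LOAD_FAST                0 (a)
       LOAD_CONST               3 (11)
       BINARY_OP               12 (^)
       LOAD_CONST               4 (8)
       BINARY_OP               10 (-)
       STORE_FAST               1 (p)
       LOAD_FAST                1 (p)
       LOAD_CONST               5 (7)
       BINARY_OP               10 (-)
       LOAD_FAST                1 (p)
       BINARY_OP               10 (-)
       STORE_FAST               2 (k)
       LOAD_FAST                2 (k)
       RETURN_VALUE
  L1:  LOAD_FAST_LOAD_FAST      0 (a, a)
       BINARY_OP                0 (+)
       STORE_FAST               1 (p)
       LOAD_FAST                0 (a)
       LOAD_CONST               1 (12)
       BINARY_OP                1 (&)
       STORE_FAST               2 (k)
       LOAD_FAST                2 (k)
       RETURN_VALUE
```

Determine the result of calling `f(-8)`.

8

LOAD_FAST a → push -8. Stack: [-8]
LOAD_CONST → push 12. Stack: [-8, 12]
COMPARE_OP bool(==) → -8 vs 12 = False. Stack: [False]
POP_JUMP_IF_FALSE → pop False; jump. Stack: []
LOAD_FAST_LOAD_FAST a,a → push -8,-8. Stack: [-8, -8]
BINARY_OP + → -8 + -8 = -16. Stack: [-16]
STORE_FAST p → p=-16. Stack: []
LOAD_FAST a → push -8. Stack: [-8]
LOAD_CONST → push 12. Stack: [-8, 12]
BINARY_OP & → -8 & 12 = 8. Stack: [8]
STORE_FAST k → k=8. Stack: []
LOAD_FAST k → push 8. Stack: [8]
RETURN_VALUE → return 8.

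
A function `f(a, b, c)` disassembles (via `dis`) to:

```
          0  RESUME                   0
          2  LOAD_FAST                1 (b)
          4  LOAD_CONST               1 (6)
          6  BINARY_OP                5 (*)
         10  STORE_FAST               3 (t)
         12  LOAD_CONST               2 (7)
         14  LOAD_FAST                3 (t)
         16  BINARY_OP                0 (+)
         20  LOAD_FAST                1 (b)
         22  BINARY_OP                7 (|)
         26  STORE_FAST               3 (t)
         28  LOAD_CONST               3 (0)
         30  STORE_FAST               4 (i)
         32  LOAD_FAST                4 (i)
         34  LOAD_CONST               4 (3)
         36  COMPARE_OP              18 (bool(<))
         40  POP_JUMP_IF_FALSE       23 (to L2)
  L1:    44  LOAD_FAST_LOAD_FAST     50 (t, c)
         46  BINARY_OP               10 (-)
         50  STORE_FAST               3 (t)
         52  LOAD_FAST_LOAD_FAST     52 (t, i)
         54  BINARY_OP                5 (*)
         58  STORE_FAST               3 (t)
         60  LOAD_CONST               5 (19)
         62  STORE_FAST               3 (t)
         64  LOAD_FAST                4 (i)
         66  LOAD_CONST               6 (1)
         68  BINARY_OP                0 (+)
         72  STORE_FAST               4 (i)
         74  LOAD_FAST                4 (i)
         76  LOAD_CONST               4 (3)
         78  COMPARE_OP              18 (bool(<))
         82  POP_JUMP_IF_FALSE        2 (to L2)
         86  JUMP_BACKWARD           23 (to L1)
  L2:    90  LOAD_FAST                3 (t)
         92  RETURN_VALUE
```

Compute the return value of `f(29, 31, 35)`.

19

LOAD_FAST b → push 31
LOAD_CONST → push 6
BINARY_OP * → 31 * 6 = 186
STORE_FAST t → t=186
LOAD_CONST → push 7
LOAD_FAST t → push 186
BINARY_OP + → 7 + 186 = 193
LOAD_FAST b → push 31
BINARY_OP | → 193 | 31 = 223
STORE_FAST t → t=223
LOAD_CONST → push 0
STORE_FAST i → i=0
LOAD_FAST i → push 0
LOAD_CONST → push 3
COMPARE_OP bool(<) → 0 vs 3 = True
POP_JUMP_IF_FALSE → pop True; no jump
LOAD_FAST_LOAD_FAST t,c → push 223,35
BINARY_OP - → 223 - 35 = 188
STORE_FAST t → t=188
LOAD_FAST_LOAD_FAST t,i → push 188,0
BINARY_OP * → 188 * 0 = 0
STORE_FAST t → t=0
LOAD_CONST → push 19
STORE_FAST t → t=19
LOAD_FAST i → push 0
LOAD_CONST → push 1
BINARY_OP + → 0 + 1 = 1
STORE_FAST i → i=1
LOAD_FAST i → push 1
LOAD_CONST → push 3
COMPARE_OP bool(<) → 1 vs 3 = True
POP_JUMP_IF_FALSE → pop True; no jump
LOAD_FAST_LOAD_FAST t,c → push 19,35
BINARY_OP - → 19 - 35 = -16
STORE_FAST t → t=-16
LOAD_FAST_LOAD_FAST t,i → push -16,1
BINARY_OP * → -16 * 1 = -16
STORE_FAST t → t=-16
LOAD_CONST → push 19
STORE_FAST t → t=19
LOAD_FAST i → push 1
LOAD_CONST → push 1
BINARY_OP + → 1 + 1 = 2
STORE_FAST i → i=2
LOAD_FAST i → push 2
LOAD_CONST → push 3
COMPARE_OP bool(<) → 2 vs 3 = True
POP_JUMP_IF_FALSE → pop True; no jump
LOAD_FAST_LOAD_FAST t,c → push 19,35
BINARY_OP - → 19 - 35 = -16
STORE_FAST t → t=-16
LOAD_FAST_LOAD_FAST t,i → push -16,2
BINARY_OP * → -16 * 2 = -32
STORE_FAST t → t=-32
LOAD_CONST → push 19
STORE_FAST t → t=19
LOAD_FAST i → push 2
LOAD_CONST → push 1
BINARY_OP + → 2 + 1 = 3
STORE_FAST i → i=3
LOAD_FAST i → push 3
LOAD_CONST → push 3
COMPARE_OP bool(<) → 3 vs 3 = False
POP_JUMP_IF_FALSE → pop False; jump
LOAD_FAST t → push 19
RETURN_VALUE → return 19.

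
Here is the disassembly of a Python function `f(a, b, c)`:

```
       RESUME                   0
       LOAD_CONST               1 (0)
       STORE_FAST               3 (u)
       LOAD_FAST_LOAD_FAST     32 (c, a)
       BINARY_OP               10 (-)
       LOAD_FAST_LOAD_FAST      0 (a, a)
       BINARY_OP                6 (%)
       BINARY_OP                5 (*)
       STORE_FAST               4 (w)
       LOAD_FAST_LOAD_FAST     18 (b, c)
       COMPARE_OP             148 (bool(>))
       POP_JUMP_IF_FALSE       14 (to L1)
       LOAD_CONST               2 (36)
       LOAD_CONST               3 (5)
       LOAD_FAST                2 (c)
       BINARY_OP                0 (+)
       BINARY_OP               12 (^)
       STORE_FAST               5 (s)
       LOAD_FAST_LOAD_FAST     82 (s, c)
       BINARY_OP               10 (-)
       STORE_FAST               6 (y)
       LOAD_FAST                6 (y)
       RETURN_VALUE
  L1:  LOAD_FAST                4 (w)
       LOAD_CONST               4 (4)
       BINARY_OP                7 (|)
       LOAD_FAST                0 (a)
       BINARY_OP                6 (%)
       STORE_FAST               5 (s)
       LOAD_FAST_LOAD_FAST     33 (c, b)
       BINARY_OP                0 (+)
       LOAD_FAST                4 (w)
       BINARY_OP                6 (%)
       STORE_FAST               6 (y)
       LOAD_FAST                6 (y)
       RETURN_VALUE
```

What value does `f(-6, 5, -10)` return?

LOAD_CONST → push 0. Stack: [0]
STORE_FAST u → u=0. Stack: []
LOAD_FAST_LOAD_FAST c,a → push -10,-6. Stack: [-10, -6]
BINARY_OP - → -10 - -6 = -4. Stack: [-4]
LOAD_FAST_LOAD_FAST a,a → push -6,-6. Stack: [-4, -6, -6]
BINARY_OP % → -6 % -6 = 0. Stack: [-4, 0]
BINARY_OP * → -4 * 0 = 0. Stack: [0]
STORE_FAST w → w=0. Stack: []
LOAD_FAST_LOAD_FAST b,c → push 5,-10. Stack: [5, -10]
COMPARE_OP bool(>) → 5 vs -10 = True. Stack: [True]
POP_JUMP_IF_FALSE → pop True; no jump. Stack: []
LOAD_CONST → push 36. Stack: [36]
LOAD_CONST → push 5. Stack: [36, 5]
LOAD_FAST c → push -10. Stack: [36, 5, -10]
BINARY_OP + → 5 + -10 = -5. Stack: [36, -5]
BINARY_OP ^ → 36 ^ -5 = -33. Stack: [-33]
STORE_FAST s → s=-33. Stack: []
LOAD_FAST_LOAD_FAST s,c → push -33,-10. Stack: [-33, -10]
BINARY_OP - → -33 - -10 = -23. Stack: [-23]
STORE_FAST y → y=-23. Stack: []
LOAD_FAST y → push -23. Stack: [-23]
RETURN_VALUE → return -23.

-23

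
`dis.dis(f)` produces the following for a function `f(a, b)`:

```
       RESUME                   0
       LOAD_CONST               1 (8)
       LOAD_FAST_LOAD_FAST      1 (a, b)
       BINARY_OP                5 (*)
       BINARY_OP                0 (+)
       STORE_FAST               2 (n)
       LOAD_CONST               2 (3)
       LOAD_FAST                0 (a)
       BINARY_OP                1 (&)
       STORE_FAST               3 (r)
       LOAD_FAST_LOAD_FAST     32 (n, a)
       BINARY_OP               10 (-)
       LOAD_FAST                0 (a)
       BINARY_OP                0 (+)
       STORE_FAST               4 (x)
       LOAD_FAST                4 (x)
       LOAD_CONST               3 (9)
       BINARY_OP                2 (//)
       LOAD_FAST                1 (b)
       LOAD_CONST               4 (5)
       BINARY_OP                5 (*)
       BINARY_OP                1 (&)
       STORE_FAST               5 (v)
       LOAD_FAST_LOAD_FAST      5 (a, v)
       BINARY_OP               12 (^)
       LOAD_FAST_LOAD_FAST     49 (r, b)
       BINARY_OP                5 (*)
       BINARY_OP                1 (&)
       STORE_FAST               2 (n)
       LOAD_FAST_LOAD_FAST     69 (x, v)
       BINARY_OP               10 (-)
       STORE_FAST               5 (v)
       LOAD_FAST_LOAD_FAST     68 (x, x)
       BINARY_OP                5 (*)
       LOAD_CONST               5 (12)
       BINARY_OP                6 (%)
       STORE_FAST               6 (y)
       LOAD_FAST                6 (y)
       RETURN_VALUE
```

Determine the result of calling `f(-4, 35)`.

LOAD_CONST → push 8. Stack: [8]
LOAD_FAST_LOAD_FAST a,b → push -4,35. Stack: [8, -4, 35]
BINARY_OP * → -4 * 35 = -140. Stack: [8, -140]
BINARY_OP + → 8 + -140 = -132. Stack: [-132]
STORE_FAST n → n=-132. Stack: []
LOAD_CONST → push 3. Stack: [3]
LOAD_FAST a → push -4. Stack: [3, -4]
BINARY_OP & → 3 & -4 = 0. Stack: [0]
STORE_FAST r → r=0. Stack: []
LOAD_FAST_LOAD_FAST n,a → push -132,-4. Stack: [-132, -4]
BINARY_OP - → -132 - -4 = -128. Stack: [-128]
LOAD_FAST a → push -4. Stack: [-128, -4]
BINARY_OP + → -128 + -4 = -132. Stack: [-132]
STORE_FAST x → x=-132. Stack: []
LOAD_FAST x → push -132. Stack: [-132]
LOAD_CONST → push 9. Stack: [-132, 9]
BINARY_OP // → -132 // 9 = -15. Stack: [-15]
LOAD_FAST b → push 35. Stack: [-15, 35]
LOAD_CONST → push 5. Stack: [-15, 35, 5]
BINARY_OP * → 35 * 5 = 175. Stack: [-15, 175]
BINARY_OP & → -15 & 175 = 161. Stack: [161]
STORE_FAST v → v=161. Stack: []
LOAD_FAST_LOAD_FAST a,v → push -4,161. Stack: [-4, 161]
BINARY_OP ^ → -4 ^ 161 = -163. Stack: [-163]
LOAD_FAST_LOAD_FAST r,b → push 0,35. Stack: [-163, 0, 35]
BINARY_OP * → 0 * 35 = 0. Stack: [-163, 0]
BINARY_OP & → -163 & 0 = 0. Stack: [0]
STORE_FAST n → n=0. Stack: []
LOAD_FAST_LOAD_FAST x,v → push -132,161. Stack: [-132, 161]
BINARY_OP - → -132 - 161 = -293. Stack: [-293]
STORE_FAST v → v=-293. Stack: []
LOAD_FAST_LOAD_FAST x,x → push -132,-132. Stack: [-132, -132]
BINARY_OP * → -132 * -132 = 17424. Stack: [17424]
LOAD_CONST → push 12. Stack: [17424, 12]
BINARY_OP % → 17424 % 12 = 0. Stack: [0]
STORE_FAST y → y=0. Stack: []
LOAD_FAST y → push 0. Stack: [0]
RETURN_VALUE → return 0.

0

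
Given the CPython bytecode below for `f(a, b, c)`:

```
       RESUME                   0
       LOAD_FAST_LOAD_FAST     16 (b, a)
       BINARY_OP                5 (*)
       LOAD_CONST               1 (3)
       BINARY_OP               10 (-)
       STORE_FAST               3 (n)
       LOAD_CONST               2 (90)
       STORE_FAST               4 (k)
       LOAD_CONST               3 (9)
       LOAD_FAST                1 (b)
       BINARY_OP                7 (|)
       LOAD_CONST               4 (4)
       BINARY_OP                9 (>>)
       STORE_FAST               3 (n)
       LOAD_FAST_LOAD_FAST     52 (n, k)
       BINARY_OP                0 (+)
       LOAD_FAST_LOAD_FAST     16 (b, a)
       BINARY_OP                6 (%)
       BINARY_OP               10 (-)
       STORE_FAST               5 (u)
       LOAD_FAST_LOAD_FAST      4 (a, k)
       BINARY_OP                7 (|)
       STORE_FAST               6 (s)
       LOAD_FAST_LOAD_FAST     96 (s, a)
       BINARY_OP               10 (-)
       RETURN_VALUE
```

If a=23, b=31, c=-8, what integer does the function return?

72

LOAD_FAST_LOAD_FAST b,a → push 31,23. Stack: [31, 23]
BINARY_OP * → 31 * 23 = 713. Stack: [713]
LOAD_CONST → push 3. Stack: [713, 3]
BINARY_OP - → 713 - 3 = 710. Stack: [710]
STORE_FAST n → n=710. Stack: []
LOAD_CONST → push 90. Stack: [90]
STORE_FAST k → k=90. Stack: []
LOAD_CONST → push 9. Stack: [9]
LOAD_FAST b → push 31. Stack: [9, 31]
BINARY_OP | → 9 | 31 = 31. Stack: [31]
LOAD_CONST → push 4. Stack: [31, 4]
BINARY_OP >> → 31 >> 4 = 1. Stack: [1]
STORE_FAST n → n=1. Stack: []
LOAD_FAST_LOAD_FAST n,k → push 1,90. Stack: [1, 90]
BINARY_OP + → 1 + 90 = 91. Stack: [91]
LOAD_FAST_LOAD_FAST b,a → push 31,23. Stack: [91, 31, 23]
BINARY_OP % → 31 % 23 = 8. Stack: [91, 8]
BINARY_OP - → 91 - 8 = 83. Stack: [83]
STORE_FAST u → u=83. Stack: []
LOAD_FAST_LOAD_FAST a,k → push 23,90. Stack: [23, 90]
BINARY_OP | → 23 | 90 = 95. Stack: [95]
STORE_FAST s → s=95. Stack: []
LOAD_FAST_LOAD_FAST s,a → push 95,23. Stack: [95, 23]
BINARY_OP - → 95 - 23 = 72. Stack: [72]
RETURN_VALUE → return 72.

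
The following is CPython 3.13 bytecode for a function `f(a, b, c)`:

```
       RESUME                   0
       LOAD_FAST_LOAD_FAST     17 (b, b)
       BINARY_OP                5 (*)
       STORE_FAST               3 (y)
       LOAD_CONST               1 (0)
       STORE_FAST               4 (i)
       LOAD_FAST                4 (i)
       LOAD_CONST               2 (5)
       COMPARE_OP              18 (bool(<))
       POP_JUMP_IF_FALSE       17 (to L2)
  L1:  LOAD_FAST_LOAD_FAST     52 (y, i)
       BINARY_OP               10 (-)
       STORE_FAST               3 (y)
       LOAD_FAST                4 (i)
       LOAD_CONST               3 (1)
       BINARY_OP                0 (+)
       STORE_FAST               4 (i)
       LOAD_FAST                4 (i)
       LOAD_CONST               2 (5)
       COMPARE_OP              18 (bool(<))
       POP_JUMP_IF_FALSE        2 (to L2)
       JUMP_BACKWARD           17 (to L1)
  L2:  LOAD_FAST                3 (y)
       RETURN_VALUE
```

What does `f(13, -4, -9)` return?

LOAD_FAST_LOAD_FAST b,b → push -4,-4
BINARY_OP * → -4 * -4 = 16
STORE_FAST y → y=16
LOAD_CONST → push 0
STORE_FAST i → i=0
LOAD_FAST i → push 0
LOAD_CONST → push 5
COMPARE_OP bool(<) → 0 vs 5 = True
POP_JUMP_IF_FALSE → pop True; no jump
LOAD_FAST_LOAD_FAST y,i → push 16,0
BINARY_OP - → 16 - 0 = 16
STORE_FAST y → y=16
LOAD_FAST i → push 0
LOAD_CONST → push 1
BINARY_OP + → 0 + 1 = 1
STORE_FAST i → i=1
LOAD_FAST i → push 1
LOAD_CONST → push 5
COMPARE_OP bool(<) → 1 vs 5 = True
POP_JUMP_IF_FALSE → pop True; no jump
LOAD_FAST_LOAD_FAST y,i → push 16,1
BINARY_OP - → 16 - 1 = 15
STORE_FAST y → y=15
LOAD_FAST i → push 1
LOAD_CONST → push 1
BINARY_OP + → 1 + 1 = 2
STORE_FAST i → i=2
LOAD_FAST i → push 2
LOAD_CONST → push 5
COMPARE_OP bool(<) → 2 vs 5 = True
POP_JUMP_IF_FALSE → pop True; no jump
LOAD_FAST_LOAD_FAST y,i → push 15,2
BINARY_OP - → 15 - 2 = 13
STORE_FAST y → y=13
LOAD_FAST i → push 2
LOAD_CONST → push 1
BINARY_OP + → 2 + 1 = 3
STORE_FAST i → i=3
LOAD_FAST i → push 3
LOAD_CONST → push 5
COMPARE_OP bool(<) → 3 vs 5 = True
POP_JUMP_IF_FALSE → pop True; no jump
LOAD_FAST_LOAD_FAST y,i → push 13,3
BINARY_OP - → 13 - 3 = 10
STORE_FAST y → y=10
LOAD_FAST i → push 3
LOAD_CONST → push 1
BINARY_OP + → 3 + 1 = 4
STORE_FAST i → i=4
LOAD_FAST i → push 4
LOAD_CONST → push 5
COMPARE_OP bool(<) → 4 vs 5 = True
POP_JUMP_IF_FALSE → pop True; no jump
LOAD_FAST_LOAD_FAST y,i → push 10,4
BINARY_OP - → 10 - 4 = 6
STORE_FAST y → y=6
LOAD_FAST i → push 4
LOAD_CONST → push 1
BINARY_OP + → 4 + 1 = 5
STORE_FAST i → i=5
LOAD_FAST i → push 5
LOAD_CONST → push 5
COMPARE_OP bool(<) → 5 vs 5 = False
POP_JUMP_IF_FALSE → pop False; jump
LOAD_FAST y → push 6
RETURN_VALUE → return 6.

6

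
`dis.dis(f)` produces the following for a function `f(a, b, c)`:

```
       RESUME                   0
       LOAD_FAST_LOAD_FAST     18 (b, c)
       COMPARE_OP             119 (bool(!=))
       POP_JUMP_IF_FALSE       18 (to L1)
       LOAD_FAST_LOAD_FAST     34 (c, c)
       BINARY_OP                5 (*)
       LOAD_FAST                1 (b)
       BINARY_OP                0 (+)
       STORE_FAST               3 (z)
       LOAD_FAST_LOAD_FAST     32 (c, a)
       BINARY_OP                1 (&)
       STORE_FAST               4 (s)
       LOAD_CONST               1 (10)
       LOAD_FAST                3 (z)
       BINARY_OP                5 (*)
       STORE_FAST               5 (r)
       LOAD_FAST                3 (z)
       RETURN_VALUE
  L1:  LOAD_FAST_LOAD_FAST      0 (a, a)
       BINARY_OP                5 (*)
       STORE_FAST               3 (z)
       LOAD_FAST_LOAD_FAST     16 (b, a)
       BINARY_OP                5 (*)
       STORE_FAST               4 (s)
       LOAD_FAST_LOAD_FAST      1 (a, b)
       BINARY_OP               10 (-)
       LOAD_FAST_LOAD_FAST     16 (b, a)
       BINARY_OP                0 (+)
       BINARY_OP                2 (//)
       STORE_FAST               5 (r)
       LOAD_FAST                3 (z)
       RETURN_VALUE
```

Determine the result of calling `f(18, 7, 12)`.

151

LOAD_FAST_LOAD_FAST b,c → push 7,12. Stack: [7, 12]
COMPARE_OP bool(!=) → 7 vs 12 = True. Stack: [True]
POP_JUMP_IF_FALSE → pop True; no jump. Stack: []
LOAD_FAST_LOAD_FAST c,c → push 12,12. Stack: [12, 12]
BINARY_OP * → 12 * 12 = 144. Stack: [144]
LOAD_FAST b → push 7. Stack: [144, 7]
BINARY_OP + → 144 + 7 = 151. Stack: [151]
STORE_FAST z → z=151. Stack: []
LOAD_FAST_LOAD_FAST c,a → push 12,18. Stack: [12, 18]
BINARY_OP & → 12 & 18 = 0. Stack: [0]
STORE_FAST s → s=0. Stack: []
LOAD_CONST → push 10. Stack: [10]
LOAD_FAST z → push 151. Stack: [10, 151]
BINARY_OP * → 10 * 151 = 1510. Stack: [1510]
STORE_FAST r → r=1510. Stack: []
LOAD_FAST z → push 151. Stack: [151]
RETURN_VALUE → return 151.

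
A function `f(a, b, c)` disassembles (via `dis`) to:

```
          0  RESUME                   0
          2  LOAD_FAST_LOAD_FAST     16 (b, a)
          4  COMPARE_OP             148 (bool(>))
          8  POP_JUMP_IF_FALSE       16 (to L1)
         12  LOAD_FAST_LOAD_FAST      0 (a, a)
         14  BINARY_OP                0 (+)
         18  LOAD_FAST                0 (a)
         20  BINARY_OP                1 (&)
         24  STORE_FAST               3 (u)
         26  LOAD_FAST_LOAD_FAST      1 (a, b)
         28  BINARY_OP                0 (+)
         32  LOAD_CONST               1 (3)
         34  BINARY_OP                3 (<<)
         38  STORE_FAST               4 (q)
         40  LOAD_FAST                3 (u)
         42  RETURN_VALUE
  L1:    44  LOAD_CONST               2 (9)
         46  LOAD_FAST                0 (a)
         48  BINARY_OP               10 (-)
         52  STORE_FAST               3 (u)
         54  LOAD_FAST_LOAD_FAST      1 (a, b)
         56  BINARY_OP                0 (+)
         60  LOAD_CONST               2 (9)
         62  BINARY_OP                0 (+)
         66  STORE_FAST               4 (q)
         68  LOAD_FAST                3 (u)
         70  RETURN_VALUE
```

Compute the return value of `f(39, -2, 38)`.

-30

LOAD_FAST_LOAD_FAST b,a → push -2,39. Stack: [-2, 39]
COMPARE_OP bool(>) → -2 vs 39 = False. Stack: [False]
POP_JUMP_IF_FALSE → pop False; jump. Stack: []
LOAD_CONST → push 9. Stack: [9]
LOAD_FAST a → push 39. Stack: [9, 39]
BINARY_OP - → 9 - 39 = -30. Stack: [-30]
STORE_FAST u → u=-30. Stack: []
LOAD_FAST_LOAD_FAST a,b → push 39,-2. Stack: [39, -2]
BINARY_OP + → 39 + -2 = 37. Stack: [37]
LOAD_CONST → push 9. Stack: [37, 9]
BINARY_OP + → 37 + 9 = 46. Stack: [46]
STORE_FAST q → q=46. Stack: []
LOAD_FAST u → push -30. Stack: [-30]
RETURN_VALUE → return -30.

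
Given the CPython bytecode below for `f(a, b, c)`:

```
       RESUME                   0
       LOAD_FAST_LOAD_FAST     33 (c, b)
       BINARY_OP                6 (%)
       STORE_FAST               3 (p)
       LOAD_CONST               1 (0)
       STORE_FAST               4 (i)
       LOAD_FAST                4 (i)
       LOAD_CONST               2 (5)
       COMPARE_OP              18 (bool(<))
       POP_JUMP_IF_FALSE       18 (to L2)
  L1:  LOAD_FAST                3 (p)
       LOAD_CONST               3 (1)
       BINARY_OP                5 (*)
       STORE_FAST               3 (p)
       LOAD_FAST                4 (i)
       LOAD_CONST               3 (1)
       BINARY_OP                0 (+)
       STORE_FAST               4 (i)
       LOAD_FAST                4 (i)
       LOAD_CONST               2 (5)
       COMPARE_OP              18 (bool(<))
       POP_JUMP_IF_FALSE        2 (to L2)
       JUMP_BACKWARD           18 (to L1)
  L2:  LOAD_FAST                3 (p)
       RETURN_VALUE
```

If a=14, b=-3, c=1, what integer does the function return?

-2

LOAD_FAST_LOAD_FAST c,b → push 1,-3
BINARY_OP % → 1 % -3 = -2
STORE_FAST p → p=-2
LOAD_CONST → push 0
STORE_FAST i → i=0
LOAD_FAST i → push 0
LOAD_CONST → push 5
COMPARE_OP bool(<) → 0 vs 5 = True
POP_JUMP_IF_FALSE → pop True; no jump
LOAD_FAST p → push -2
LOAD_CONST → push 1
BINARY_OP * → -2 * 1 = -2
STORE_FAST p → p=-2
LOAD_FAST i → push 0
LOAD_CONST → push 1
BINARY_OP + → 0 + 1 = 1
STORE_FAST i → i=1
LOAD_FAST i → push 1
LOAD_CONST → push 5
COMPARE_OP bool(<) → 1 vs 5 = True
POP_JUMP_IF_FALSE → pop True; no jump
LOAD_FAST p → push -2
LOAD_CONST → push 1
BINARY_OP * → -2 * 1 = -2
STORE_FAST p → p=-2
LOAD_FAST i → push 1
LOAD_CONST → push 1
BINARY_OP + → 1 + 1 = 2
STORE_FAST i → i=2
LOAD_FAST i → push 2
LOAD_CONST → push 5
COMPARE_OP bool(<) → 2 vs 5 = True
POP_JUMP_IF_FALSE → pop True; no jump
LOAD_FAST p → push -2
LOAD_CONST → push 1
BINARY_OP * → -2 * 1 = -2
STORE_FAST p → p=-2
LOAD_FAST i → push 2
LOAD_CONST → push 1
BINARY_OP + → 2 + 1 = 3
STORE_FAST i → i=3
LOAD_FAST i → push 3
LOAD_CONST → push 5
COMPARE_OP bool(<) → 3 vs 5 = True
POP_JUMP_IF_FALSE → pop True; no jump
LOAD_FAST p → push -2
LOAD_CONST → push 1
BINARY_OP * → -2 * 1 = -2
STORE_FAST p → p=-2
LOAD_FAST i → push 3
LOAD_CONST → push 1
BINARY_OP + → 3 + 1 = 4
STORE_FAST i → i=4
LOAD_FAST i → push 4
LOAD_CONST → push 5
COMPARE_OP bool(<) → 4 vs 5 = True
POP_JUMP_IF_FALSE → pop True; no jump
LOAD_FAST p → push -2
LOAD_CONST → push 1
BINARY_OP * → -2 * 1 = -2
STORE_FAST p → p=-2
LOAD_FAST i → push 4
LOAD_CONST → push 1
BINARY_OP + → 4 + 1 = 5
STORE_FAST i → i=5
LOAD_FAST i → push 5
LOAD_CONST → push 5
COMPARE_OP bool(<) → 5 vs 5 = False
POP_JUMP_IF_FALSE → pop False; jump
LOAD_FAST p → push -2
RETURN_VALUE → return -2.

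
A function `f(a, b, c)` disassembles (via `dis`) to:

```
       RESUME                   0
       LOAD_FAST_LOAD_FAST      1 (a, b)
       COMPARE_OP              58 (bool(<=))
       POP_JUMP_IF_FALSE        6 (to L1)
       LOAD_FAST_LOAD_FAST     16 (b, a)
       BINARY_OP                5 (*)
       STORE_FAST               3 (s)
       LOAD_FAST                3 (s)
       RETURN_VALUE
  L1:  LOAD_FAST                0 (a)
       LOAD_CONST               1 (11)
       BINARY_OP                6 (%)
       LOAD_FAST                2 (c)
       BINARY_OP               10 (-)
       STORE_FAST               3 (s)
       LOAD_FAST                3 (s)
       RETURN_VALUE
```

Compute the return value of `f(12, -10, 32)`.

-31

LOAD_FAST_LOAD_FAST a,b → push 12,-10. Stack: [12, -10]
COMPARE_OP bool(<=) → 12 vs -10 = False. Stack: [False]
POP_JUMP_IF_FALSE → pop False; jump. Stack: []
LOAD_FAST a → push 12. Stack: [12]
LOAD_CONST → push 11. Stack: [12, 11]
BINARY_OP % → 12 % 11 = 1. Stack: [1]
LOAD_FAST c → push 32. Stack: [1, 32]
BINARY_OP - → 1 - 32 = -31. Stack: [-31]
STORE_FAST s → s=-31. Stack: []
LOAD_FAST s → push -31. Stack: [-31]
RETURN_VALUE → return -31.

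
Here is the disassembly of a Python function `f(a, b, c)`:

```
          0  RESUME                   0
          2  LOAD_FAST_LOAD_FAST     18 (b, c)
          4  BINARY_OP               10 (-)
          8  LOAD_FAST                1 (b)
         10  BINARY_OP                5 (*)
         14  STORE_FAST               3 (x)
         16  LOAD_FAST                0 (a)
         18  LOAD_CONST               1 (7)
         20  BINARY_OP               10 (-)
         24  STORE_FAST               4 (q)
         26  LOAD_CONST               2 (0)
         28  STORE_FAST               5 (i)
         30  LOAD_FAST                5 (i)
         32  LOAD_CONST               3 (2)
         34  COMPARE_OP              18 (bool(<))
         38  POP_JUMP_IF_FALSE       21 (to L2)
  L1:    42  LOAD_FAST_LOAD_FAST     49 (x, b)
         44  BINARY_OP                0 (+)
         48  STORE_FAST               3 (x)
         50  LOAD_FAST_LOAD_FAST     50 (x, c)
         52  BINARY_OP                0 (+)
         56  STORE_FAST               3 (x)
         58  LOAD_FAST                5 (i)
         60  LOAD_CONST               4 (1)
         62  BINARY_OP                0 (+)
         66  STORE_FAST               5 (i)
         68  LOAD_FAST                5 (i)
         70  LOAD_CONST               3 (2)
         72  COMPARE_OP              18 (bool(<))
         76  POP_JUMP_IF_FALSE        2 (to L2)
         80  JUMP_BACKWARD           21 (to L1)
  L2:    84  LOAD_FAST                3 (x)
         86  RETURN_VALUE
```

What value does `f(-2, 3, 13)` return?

LOAD_FAST_LOAD_FAST b,c → push 3,13. Stack: [3, 13]
BINARY_OP - → 3 - 13 = -10. Stack: [-10]
LOAD_FAST b → push 3. Stack: [-10, 3]
BINARY_OP * → -10 * 3 = -30. Stack: [-30]
STORE_FAST x → x=-30. Stack: []
LOAD_FAST a → push -2. Stack: [-2]
LOAD_CONST → push 7. Stack: [-2, 7]
BINARY_OP - → -2 - 7 = -9. Stack: [-9]
STORE_FAST q → q=-9. Stack: []
LOAD_CONST → push 0. Stack: [0]
STORE_FAST i → i=0. Stack: []
LOAD_FAST i → push 0. Stack: [0]
LOAD_CONST → push 2. Stack: [0, 2]
COMPARE_OP bool(<) → 0 vs 2 = True. Stack: [True]
POP_JUMP_IF_FALSE → pop True; no jump. Stack: []
LOAD_FAST_LOAD_FAST x,b → push -30,3. Stack: [-30, 3]
BINARY_OP + → -30 + 3 = -27. Stack: [-27]
STORE_FAST x → x=-27. Stack: []
LOAD_FAST_LOAD_FAST x,c → push -27,13. Stack: [-27, 13]
BINARY_OP + → -27 + 13 = -14. Stack: [-14]
STORE_FAST x → x=-14. Stack: []
LOAD_FAST i → push 0. Stack: [0]
LOAD_CONST → push 1. Stack: [0, 1]
BINARY_OP + → 0 + 1 = 1. Stack: [1]
STORE_FAST i → i=1. Stack: []
LOAD_FAST i → push 1. Stack: [1]
LOAD_CONST → push 2. Stack: [1, 2]
COMPARE_OP bool(<) → 1 vs 2 = True. Stack: [True]
POP_JUMP_IF_FALSE → pop True; no jump. Stack: []
LOAD_FAST_LOAD_FAST x,b → push -14,3. Stack: [-14, 3]
BINARY_OP + → -14 + 3 = -11. Stack: [-11]
STORE_FAST x → x=-11. Stack: []
LOAD_FAST_LOAD_FAST x,c → push -11,13. Stack: [-11, 13]
BINARY_OP + → -11 + 13 = 2. Stack: [2]
STORE_FAST x → x=2. Stack: []
LOAD_FAST i → push 1. Stack: [1]
LOAD_CONST → push 1. Stack: [1, 1]
BINARY_OP + → 1 + 1 = 2. Stack: [2]
STORE_FAST i → i=2. Stack: []
LOAD_FAST i → push 2. Stack: [2]
LOAD_CONST → push 2. Stack: [2, 2]
COMPARE_OP bool(<) → 2 vs 2 = False. Stack: [False]
POP_JUMP_IF_FALSE → pop False; jump. Stack: []
LOAD_FAST x → push 2. Stack: [2]
RETURN_VALUE → return 2.

2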